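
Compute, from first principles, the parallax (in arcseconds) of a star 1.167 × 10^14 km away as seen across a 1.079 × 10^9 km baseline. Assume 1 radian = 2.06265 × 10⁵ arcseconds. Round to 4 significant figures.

θ ≈ B/d = (1.079 × 10^9) / (1.167 × 10^14) = 9.2459 × 10^-6 rad.
In arcseconds: 9.2459 × 10^-6 × 206265 = 1.9071″.

1.907 arcsec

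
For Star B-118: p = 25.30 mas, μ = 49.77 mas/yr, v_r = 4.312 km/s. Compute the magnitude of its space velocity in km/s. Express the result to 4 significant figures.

d = 1/p = 1/0.02530″ = 39.526 pc.
μ = 49.77 mas/yr = 0.04977 ″/yr.
v_t = 4.740 μ d = 4.740 × 0.04977 × 39.526 = 9.3246 km/s.
v = √(v_r² + v_t²) = √(4.312² + 9.3246²) = √105.542 = 10.273 km/s.

10.27 km/s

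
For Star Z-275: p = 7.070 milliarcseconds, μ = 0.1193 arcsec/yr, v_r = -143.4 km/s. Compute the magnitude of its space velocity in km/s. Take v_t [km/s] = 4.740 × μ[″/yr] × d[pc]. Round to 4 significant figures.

d = 1/p = 1/0.007070″ = 141.44 pc.
v_t = 4.740 μ d = 4.740 × 0.1193 × 141.44 = 79.982 km/s.
v = √(v_r² + v_t²) = √((-143.4)² + 79.982²) = √26960.7 = 164.2 km/s.

164.2 km/s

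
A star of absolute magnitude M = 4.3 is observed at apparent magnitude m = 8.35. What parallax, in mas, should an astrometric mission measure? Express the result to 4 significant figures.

15.49 mas

m − M = 8.35 − 4.3 = 4.05.
d = 10^((m−M)/5 + 1) = 10^1.810 = 64.565 pc.
p = 1/d = 1/64.565 = 0.015488 arcsec = 15.488 mas.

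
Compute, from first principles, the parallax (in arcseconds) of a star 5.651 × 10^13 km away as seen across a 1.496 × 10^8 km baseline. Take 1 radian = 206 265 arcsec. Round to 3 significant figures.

0.546 arcsec

θ ≈ B/d = (1.496 × 10^8) / (5.651 × 10^13) = 2.6473 × 10^-6 rad.
In arcseconds: 2.6473 × 10^-6 × 206265 = 0.54605″.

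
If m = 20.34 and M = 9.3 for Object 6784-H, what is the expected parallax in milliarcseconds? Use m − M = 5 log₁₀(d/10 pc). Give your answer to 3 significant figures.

0.619 mas

m − M = 20.34 − 9.3 = 11.04.
d = 10^((m−M)/5 + 1) = 10^3.208 = 1614.4 pc.
p = 1/d = 1/1614.4 = 0.00061943 arcsec = 0.61943 mas.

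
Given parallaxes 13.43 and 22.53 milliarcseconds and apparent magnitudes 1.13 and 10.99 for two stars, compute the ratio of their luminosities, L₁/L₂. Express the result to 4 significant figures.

L₁/L₂ = 24740

d₁ = 1/p₁ = 1/0.01343″ = 74.46 pc; d₂ = 1/p₂ = 1/0.02253″ = 44.385 pc.
M₁ = m₁ − 5 log₁₀ d₁ + 5 = 1.13 − 9.3596 + 5 = -3.2296.
M₂ = 10.99 − 8.2362 + 5 = 7.7538.
L₁/L₂ = 10^(0.4(M₂ − M₁)) = 10^(0.4 × 10.9834) = 10^4.39336 = 24738.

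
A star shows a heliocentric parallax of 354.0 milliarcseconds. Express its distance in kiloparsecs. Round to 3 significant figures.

0.00282 kpc

p = 354.0 milliarcseconds = 0.3540 arcsec.
d = 1/p = 1/0.3540 = 2.8249 pc.
= 0.0028249 kpc.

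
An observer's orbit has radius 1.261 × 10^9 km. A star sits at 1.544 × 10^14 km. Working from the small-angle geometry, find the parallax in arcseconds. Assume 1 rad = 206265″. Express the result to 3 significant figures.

1.68 arcsec

θ ≈ B/d = (1.261 × 10^9) / (1.544 × 10^14) = 8.1671 × 10^-6 rad.
In arcseconds: 8.1671 × 10^-6 × 206265 = 1.6846″.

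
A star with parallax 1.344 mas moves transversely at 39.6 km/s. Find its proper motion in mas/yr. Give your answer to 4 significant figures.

11.23 mas/yr

d = 1/p = 1/0.001344″ = 744.05 pc.
μ = v_t / (4.74 d) = 39.6 / (4.74 × 744.05) = 39.6 / 3526.8 = 0.011228 ″/yr = 11.228 mas/yr.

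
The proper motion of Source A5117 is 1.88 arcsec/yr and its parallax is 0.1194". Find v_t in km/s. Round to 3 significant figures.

d = 1/p = 1/0.1194″ = 8.3752 pc.
v_t = 4.74 × μ × d = 4.74 × 1.88 × 8.3752 = 74.633 km/s.

74.6 km/s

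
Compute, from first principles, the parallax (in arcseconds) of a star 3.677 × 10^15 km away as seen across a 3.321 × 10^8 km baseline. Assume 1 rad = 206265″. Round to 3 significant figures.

0.0186 arcsec

θ ≈ B/d = (3.321 × 10^8) / (3.677 × 10^15) = 9.0318 × 10^-8 rad.
In arcseconds: 9.0318 × 10^-8 × 206265 = 0.018629″.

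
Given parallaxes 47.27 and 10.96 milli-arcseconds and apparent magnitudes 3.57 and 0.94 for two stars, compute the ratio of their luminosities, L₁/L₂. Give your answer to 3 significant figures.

d₁ = 1/p₁ = 1/0.04727″ = 21.155 pc; d₂ = 1/p₂ = 1/0.01096″ = 91.241 pc.
M₁ = m₁ − 5 log₁₀ d₁ + 5 = 3.57 − 6.6271 + 5 = 1.9429.
M₂ = 0.94 − 9.8010 + 5 = -3.8610.
L₁/L₂ = 10^(0.4(M₂ − M₁)) = 10^(0.4 × (-5.8039)) = 10^(-2.32156) = 0.0047691.

L₁/L₂ = 0.00477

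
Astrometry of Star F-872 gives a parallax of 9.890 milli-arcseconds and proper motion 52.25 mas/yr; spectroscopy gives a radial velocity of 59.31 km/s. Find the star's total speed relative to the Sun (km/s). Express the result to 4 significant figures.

d = 1/p = 1/0.009890″ = 101.11 pc.
μ = 52.25 mas/yr = 0.05225 ″/yr.
v_t = 4.740 μ d = 4.740 × 0.05225 × 101.11 = 25.041 km/s.
v = √(v_r² + v_t²) = √(59.31² + 25.041²) = √4144.73 = 64.38 km/s.

64.38 km/s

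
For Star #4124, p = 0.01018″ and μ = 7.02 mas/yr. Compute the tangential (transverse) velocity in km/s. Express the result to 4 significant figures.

3.269 km/s

d = 1/p = 1/0.01018″ = 98.232 pc.
μ = 7.02 mas/yr = 0.00702 ″/yr.
v_t = 4.74 × μ × d = 4.74 × 0.00702 × 98.232 = 3.2687 km/s.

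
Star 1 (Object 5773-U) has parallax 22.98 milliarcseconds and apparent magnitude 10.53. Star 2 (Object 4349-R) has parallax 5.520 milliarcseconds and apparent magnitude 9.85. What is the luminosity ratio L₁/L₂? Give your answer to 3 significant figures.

L₁/L₂ = 0.0308

d₁ = 1/p₁ = 1/0.02298″ = 43.516 pc; d₂ = 1/p₂ = 1/0.005520″ = 181.16 pc.
M₁ = m₁ − 5 log₁₀ d₁ + 5 = 10.53 − 8.1932 + 5 = 7.3368.
M₂ = 9.85 − 11.2903 + 5 = 3.5597.
L₁/L₂ = 10^(0.4(M₂ − M₁)) = 10^(0.4 × (-3.7771)) = 10^(-1.51084) = 0.030843.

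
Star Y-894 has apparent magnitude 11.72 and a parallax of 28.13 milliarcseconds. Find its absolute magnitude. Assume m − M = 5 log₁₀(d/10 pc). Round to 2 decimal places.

M = 8.97

d = 1/p = 1/0.02813″ = 35.549 pc.
m − M = 5 log₁₀(35.549) − 5 = 7.7541 − 5 = 2.7541.
M = m − (m − M) = 11.72 − 2.7541 = 8.97.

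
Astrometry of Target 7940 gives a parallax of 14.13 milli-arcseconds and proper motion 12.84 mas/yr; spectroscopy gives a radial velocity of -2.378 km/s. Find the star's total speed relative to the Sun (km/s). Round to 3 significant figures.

4.92 km/s

d = 1/p = 1/0.01413″ = 70.771 pc.
μ = 12.84 mas/yr = 0.01284 ″/yr.
v_t = 4.740 μ d = 4.740 × 0.01284 × 70.771 = 4.3072 km/s.
v = √(v_r² + v_t²) = √((-2.378)² + 4.3072²) = √24.2069 = 4.9201 km/s.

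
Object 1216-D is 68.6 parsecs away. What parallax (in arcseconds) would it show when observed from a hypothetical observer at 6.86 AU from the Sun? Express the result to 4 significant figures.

p (arcsec) = B (AU) / d (pc).
p = 6.86 / 68.6 = 0.1 arcsec.

0.1000 arcsec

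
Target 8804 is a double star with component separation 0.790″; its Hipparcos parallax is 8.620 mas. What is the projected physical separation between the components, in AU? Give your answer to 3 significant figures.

91.6 AU

d = 1/p = 1/0.008620″ = 116.01 pc.
At distance d (pc), an angle of θ arcsec spans θ·d AU: s = 0.790 × 116.01 = 91.648 AU.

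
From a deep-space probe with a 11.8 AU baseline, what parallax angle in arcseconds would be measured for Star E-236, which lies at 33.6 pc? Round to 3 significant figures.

0.351 arcsec

p (arcsec) = B (AU) / d (pc).
p = 11.8 / 33.6 = 0.35119 arcsec.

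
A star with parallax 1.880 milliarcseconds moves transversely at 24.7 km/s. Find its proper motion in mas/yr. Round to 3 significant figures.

9.80 mas/yr

d = 1/p = 1/0.001880″ = 531.91 pc.
μ = v_t / (4.74 d) = 24.7 / (4.74 × 531.91) = 24.7 / 2521.3 = 0.0097965 ″/yr = 9.7965 mas/yr.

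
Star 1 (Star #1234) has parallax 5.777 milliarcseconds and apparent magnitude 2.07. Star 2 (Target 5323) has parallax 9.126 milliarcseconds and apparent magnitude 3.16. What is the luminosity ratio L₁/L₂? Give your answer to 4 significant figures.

L₁/L₂ = 6.810

d₁ = 1/p₁ = 1/0.005777″ = 173.1 pc; d₂ = 1/p₂ = 1/0.009126″ = 109.58 pc.
M₁ = m₁ − 5 log₁₀ d₁ + 5 = 2.07 − 11.1915 + 5 = -4.1215.
M₂ = 3.16 − 10.1987 + 5 = -2.0387.
L₁/L₂ = 10^(0.4(M₂ − M₁)) = 10^(0.4 × 2.0828) = 10^0.83312 = 6.8096.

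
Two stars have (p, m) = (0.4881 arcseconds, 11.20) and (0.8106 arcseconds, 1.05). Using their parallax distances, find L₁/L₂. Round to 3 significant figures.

L₁/L₂ = 0.000240

d₁ = 1/p₁ = 1/0.4881″ = 2.0488 pc; d₂ = 1/p₂ = 1/0.8106″ = 1.2337 pc.
M₁ = m₁ − 5 log₁₀ d₁ + 5 = 11.20 − 1.5575 + 5 = 14.6425.
M₂ = 1.05 − 0.4560 + 5 = 5.5940.
L₁/L₂ = 10^(0.4(M₂ − M₁)) = 10^(0.4 × (-9.0485)) = 10^(-3.61940) = 0.00024021.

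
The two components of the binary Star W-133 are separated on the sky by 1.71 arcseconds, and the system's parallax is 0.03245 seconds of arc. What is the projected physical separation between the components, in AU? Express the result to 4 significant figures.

d = 1/p = 1/0.03245″ = 30.817 pc.
At distance d (pc), an angle of θ arcsec spans θ·d AU: s = 1.71 × 30.817 = 52.697 AU.

52.70 AU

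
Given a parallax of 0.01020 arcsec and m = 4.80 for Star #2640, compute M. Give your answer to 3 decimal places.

d = 1/p = 1/0.01020″ = 98.039 pc.
m − M = 5 log₁₀(98.039) − 5 = 9.9570 − 5 = 4.9570.
M = m − (m − M) = 4.80 − 4.9570 = -0.157.

M = -0.157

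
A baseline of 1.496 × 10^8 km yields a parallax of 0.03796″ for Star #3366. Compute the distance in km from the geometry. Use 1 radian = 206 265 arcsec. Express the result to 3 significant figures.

θ = 0.03796″ = 0.03796/206265 = 1.8404 × 10^-7 rad.
d = B/θ = (1.496 × 10^8) / (1.8404 × 10^-7) = 8.1287 × 10^14 km.

8.13 × 10^14 km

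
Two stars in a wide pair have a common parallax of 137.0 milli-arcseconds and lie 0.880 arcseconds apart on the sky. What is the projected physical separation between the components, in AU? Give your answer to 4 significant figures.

d = 1/p = 1/0.1370″ = 7.2993 pc.
At distance d (pc), an angle of θ arcsec spans θ·d AU: s = 0.880 × 7.2993 = 6.4234 AU.

6.423 AU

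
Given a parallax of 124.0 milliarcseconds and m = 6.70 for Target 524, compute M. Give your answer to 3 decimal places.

M = 7.167

d = 1/p = 1/0.1240″ = 8.0645 pc.
m − M = 5 log₁₀(8.0645) − 5 = 4.5329 − 5 = -0.4671.
M = m − (m − M) = 6.70 − (-0.4671) = 7.167.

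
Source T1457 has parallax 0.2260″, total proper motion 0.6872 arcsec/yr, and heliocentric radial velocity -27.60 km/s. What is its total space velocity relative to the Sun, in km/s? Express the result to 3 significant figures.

31.1 km/s

d = 1/p = 1/0.2260″ = 4.4248 pc.
v_t = 4.740 μ d = 4.740 × 0.6872 × 4.4248 = 14.413 km/s.
v = √(v_r² + v_t²) = √((-27.60)² + 14.413²) = √969.495 = 31.137 km/s.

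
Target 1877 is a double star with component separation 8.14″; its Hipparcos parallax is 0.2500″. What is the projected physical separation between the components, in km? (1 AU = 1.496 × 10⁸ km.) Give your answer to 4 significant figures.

d = 1/p = 1/0.2500″ = 4 pc.
At distance d (pc), an angle of θ arcsec spans θ·d AU: s = 8.14 × 4 = 32.56 AU.
= 32.56 × 1.496 × 10⁸ km = 4.8710 × 10^9 km.

4.871 × 10^9 km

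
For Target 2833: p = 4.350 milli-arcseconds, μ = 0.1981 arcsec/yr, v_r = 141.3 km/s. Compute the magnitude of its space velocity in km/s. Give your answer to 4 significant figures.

258.0 km/s

d = 1/p = 1/0.004350″ = 229.89 pc.
v_t = 4.740 μ d = 4.740 × 0.1981 × 229.89 = 215.87 km/s.
v = √(v_r² + v_t²) = √(141.3² + 215.87²) = √66565.5 = 258 km/s.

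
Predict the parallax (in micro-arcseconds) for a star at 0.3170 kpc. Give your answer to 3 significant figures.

3150 μas

d = 0.3170 kpc = 317 pc.
p = 1/d = 1/317 = 0.0031546 arcsec.
= 0.0031546 × 10⁶ = 3154.6 μas.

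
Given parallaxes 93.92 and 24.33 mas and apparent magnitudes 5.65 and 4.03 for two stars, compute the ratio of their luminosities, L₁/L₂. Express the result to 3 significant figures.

d₁ = 1/p₁ = 1/0.09392″ = 10.647 pc; d₂ = 1/p₂ = 1/0.02433″ = 41.102 pc.
M₁ = m₁ − 5 log₁₀ d₁ + 5 = 5.65 − 5.1361 + 5 = 5.5139.
M₂ = 4.03 − 8.0693 + 5 = 0.9607.
L₁/L₂ = 10^(0.4(M₂ − M₁)) = 10^(0.4 × (-4.5532)) = 10^(-1.82128) = 0.015091.

L₁/L₂ = 0.0151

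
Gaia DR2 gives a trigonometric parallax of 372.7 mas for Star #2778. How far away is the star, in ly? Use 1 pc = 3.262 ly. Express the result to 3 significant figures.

8.75 ly

p = 372.7 mas = 0.3727 arcsec.
d = 1/p = 1/0.3727 = 2.6831 pc.
In light-years: 2.6831 × 3.262 = 8.7523 ly.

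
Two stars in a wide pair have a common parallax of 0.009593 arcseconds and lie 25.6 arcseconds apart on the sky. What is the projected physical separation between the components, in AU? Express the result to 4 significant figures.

d = 1/p = 1/0.009593″ = 104.24 pc.
At distance d (pc), an angle of θ arcsec spans θ·d AU: s = 25.6 × 104.24 = 2668.5 AU.

2669 AU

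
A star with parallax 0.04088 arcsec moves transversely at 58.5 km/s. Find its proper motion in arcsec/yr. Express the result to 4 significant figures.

0.5045 arcsec/yr

d = 1/p = 1/0.04088″ = 24.462 pc.
μ = v_t / (4.74 d) = 58.5 / (4.74 × 24.462) = 58.5 / 115.95 = 0.50453 ″/yr.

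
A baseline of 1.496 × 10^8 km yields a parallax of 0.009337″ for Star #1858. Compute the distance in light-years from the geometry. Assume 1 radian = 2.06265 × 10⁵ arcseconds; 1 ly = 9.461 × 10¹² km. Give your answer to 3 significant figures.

349 ly

θ = 0.009337″ = 0.009337/206265 = 4.5267 × 10^-8 rad.
d = B/θ = (1.496 × 10^8) / (4.5267 × 10^-8) = 3.3048 × 10^15 km = (3.3048 × 10^15) / (9.461 × 10^12) ly = 349.31 ly.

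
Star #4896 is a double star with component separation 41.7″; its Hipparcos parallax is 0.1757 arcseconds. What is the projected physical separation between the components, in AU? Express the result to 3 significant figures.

d = 1/p = 1/0.1757″ = 5.6915 pc.
At distance d (pc), an angle of θ arcsec spans θ·d AU: s = 41.7 × 5.6915 = 237.34 AU.

237 AU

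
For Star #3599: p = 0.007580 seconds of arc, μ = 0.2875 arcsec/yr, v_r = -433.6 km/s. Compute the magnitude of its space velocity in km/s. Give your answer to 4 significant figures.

469.4 km/s

d = 1/p = 1/0.007580″ = 131.93 pc.
v_t = 4.740 μ d = 4.740 × 0.2875 × 131.93 = 179.79 km/s.
v = √(v_r² + v_t²) = √((-433.6)² + 179.79²) = √220333 = 469.4 km/s.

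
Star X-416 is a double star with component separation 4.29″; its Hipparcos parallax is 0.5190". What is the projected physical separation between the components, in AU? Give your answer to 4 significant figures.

8.266 AU

d = 1/p = 1/0.5190″ = 1.9268 pc.
At distance d (pc), an angle of θ arcsec spans θ·d AU: s = 4.29 × 1.9268 = 8.266 AU.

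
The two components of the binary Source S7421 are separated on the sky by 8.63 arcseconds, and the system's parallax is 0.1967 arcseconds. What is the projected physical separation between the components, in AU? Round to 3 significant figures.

43.9 AU

d = 1/p = 1/0.1967″ = 5.0839 pc.
At distance d (pc), an angle of θ arcsec spans θ·d AU: s = 8.63 × 5.0839 = 43.874 AU.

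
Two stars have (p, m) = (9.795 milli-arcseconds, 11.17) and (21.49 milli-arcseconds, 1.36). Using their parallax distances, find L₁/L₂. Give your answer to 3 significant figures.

d₁ = 1/p₁ = 1/0.009795″ = 102.09 pc; d₂ = 1/p₂ = 1/0.02149″ = 46.533 pc.
M₁ = m₁ − 5 log₁₀ d₁ + 5 = 11.17 − 10.0449 + 5 = 6.1251.
M₂ = 1.36 − 8.3388 + 5 = -1.9788.
L₁/L₂ = 10^(0.4(M₂ − M₁)) = 10^(0.4 × (-8.1039)) = 10^(-3.24156) = 0.00057338.

L₁/L₂ = 0.000573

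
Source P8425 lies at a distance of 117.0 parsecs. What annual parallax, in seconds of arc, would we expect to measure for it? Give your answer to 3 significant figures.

0.00855 arcsec

p = 1/d = 1/117 = 0.008547 arcsec.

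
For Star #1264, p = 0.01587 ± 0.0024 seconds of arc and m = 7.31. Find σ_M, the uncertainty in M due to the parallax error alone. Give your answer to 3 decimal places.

M = m − 5 log₁₀ d + 5 = m + 5 log₁₀ p + 5, so ∂M/∂p = 5/(p ln 10).
σ_M = (5/ln 10) · (σ_p/p) = 2.1715 × 0.0024/0.01587 = 2.1715 × 0.15123 = 0.3284.

σ_M = 0.328 mag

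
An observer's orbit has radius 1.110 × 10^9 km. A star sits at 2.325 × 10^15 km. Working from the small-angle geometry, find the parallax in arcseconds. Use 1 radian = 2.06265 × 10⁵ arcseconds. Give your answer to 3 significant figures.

0.0985 arcsec

θ ≈ B/d = (1.110 × 10^9) / (2.325 × 10^15) = 4.7742 × 10^-7 rad.
In arcseconds: 4.7742 × 10^-7 × 206265 = 0.098475″.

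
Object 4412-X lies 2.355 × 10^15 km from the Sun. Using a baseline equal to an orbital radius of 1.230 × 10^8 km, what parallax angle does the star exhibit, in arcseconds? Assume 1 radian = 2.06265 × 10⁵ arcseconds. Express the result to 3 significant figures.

0.0108 arcsec

θ ≈ B/d = (1.230 × 10^8) / (2.355 × 10^15) = 5.2229 × 10^-8 rad.
In arcseconds: 5.2229 × 10^-8 × 206265 = 0.010773″.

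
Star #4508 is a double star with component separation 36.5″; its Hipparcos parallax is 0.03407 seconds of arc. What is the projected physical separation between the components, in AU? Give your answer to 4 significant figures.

1071 AU

d = 1/p = 1/0.03407″ = 29.351 pc.
At distance d (pc), an angle of θ arcsec spans θ·d AU: s = 36.5 × 29.351 = 1071.3 AU.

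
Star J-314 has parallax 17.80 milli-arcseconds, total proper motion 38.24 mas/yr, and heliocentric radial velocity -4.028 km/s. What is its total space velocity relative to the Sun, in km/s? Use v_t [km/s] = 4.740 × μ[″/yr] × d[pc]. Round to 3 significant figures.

d = 1/p = 1/0.01780″ = 56.18 pc.
μ = 38.24 mas/yr = 0.03824 ″/yr.
v_t = 4.740 μ d = 4.740 × 0.03824 × 56.18 = 10.183 km/s.
v = √(v_r² + v_t²) = √((-4.028)² + 10.183²) = √119.918 = 10.951 km/s.

11.0 km/s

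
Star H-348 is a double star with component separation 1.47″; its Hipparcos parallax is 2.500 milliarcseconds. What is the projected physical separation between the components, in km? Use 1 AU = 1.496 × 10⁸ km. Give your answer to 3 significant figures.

8.80 × 10^10 km

d = 1/p = 1/0.002500″ = 400 pc.
At distance d (pc), an angle of θ arcsec spans θ·d AU: s = 1.47 × 400 = 588 AU.
= 588 × 1.496 × 10⁸ km = 8.7965 × 10^10 km.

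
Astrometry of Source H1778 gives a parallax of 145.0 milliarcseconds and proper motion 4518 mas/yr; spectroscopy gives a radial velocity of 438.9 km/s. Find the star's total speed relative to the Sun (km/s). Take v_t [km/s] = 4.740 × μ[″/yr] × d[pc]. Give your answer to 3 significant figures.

d = 1/p = 1/0.1450″ = 6.8966 pc.
μ = 4518 mas/yr = 4.518 ″/yr.
v_t = 4.740 μ d = 4.740 × 4.518 × 6.8966 = 147.69 km/s.
v = √(v_r² + v_t²) = √(438.9² + 147.69²) = √214446 = 463.08 km/s.

463 km/s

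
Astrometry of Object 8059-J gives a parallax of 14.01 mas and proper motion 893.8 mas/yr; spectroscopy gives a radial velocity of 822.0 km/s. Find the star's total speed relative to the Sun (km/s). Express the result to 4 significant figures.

d = 1/p = 1/0.01401″ = 71.378 pc.
μ = 893.8 mas/yr = 0.8938 ″/yr.
v_t = 4.740 μ d = 4.740 × 0.8938 × 71.378 = 302.4 km/s.
v = √(v_r² + v_t²) = √(822.0² + 302.4²) = √767130 = 875.86 km/s.

875.9 km/s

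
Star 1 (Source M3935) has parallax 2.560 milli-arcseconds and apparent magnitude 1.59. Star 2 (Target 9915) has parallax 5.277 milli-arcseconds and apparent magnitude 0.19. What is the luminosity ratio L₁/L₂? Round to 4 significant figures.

L₁/L₂ = 1.170

d₁ = 1/p₁ = 1/0.002560″ = 390.63 pc; d₂ = 1/p₂ = 1/0.005277″ = 189.5 pc.
M₁ = m₁ − 5 log₁₀ d₁ + 5 = 1.59 − 12.9588 + 5 = -6.3688.
M₂ = 0.19 − 11.3880 + 5 = -6.1980.
L₁/L₂ = 10^(0.4(M₂ − M₁)) = 10^(0.4 × 0.1708) = 10^0.06832 = 1.1704.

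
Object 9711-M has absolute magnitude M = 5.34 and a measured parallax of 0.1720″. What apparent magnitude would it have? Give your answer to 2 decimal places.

d = 1/p = 1/0.1720″ = 5.814 pc.
m − M = 5 log₁₀ d − 5 = 5 log₁₀(5.814) − 5 = 3.8224 − 5 = -1.1776.
m = M + (m − M) = 5.34 + (-1.1776) = 4.16.

m = 4.16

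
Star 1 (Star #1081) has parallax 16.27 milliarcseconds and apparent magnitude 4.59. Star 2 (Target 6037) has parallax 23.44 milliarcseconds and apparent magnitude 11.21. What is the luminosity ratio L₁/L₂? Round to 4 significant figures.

L₁/L₂ = 922.9

d₁ = 1/p₁ = 1/0.01627″ = 61.463 pc; d₂ = 1/p₂ = 1/0.02344″ = 42.662 pc.
M₁ = m₁ − 5 log₁₀ d₁ + 5 = 4.59 − 8.9431 + 5 = 0.6469.
M₂ = 11.21 − 8.1502 + 5 = 8.0598.
L₁/L₂ = 10^(0.4(M₂ − M₁)) = 10^(0.4 × 7.4129) = 10^2.96516 = 922.91.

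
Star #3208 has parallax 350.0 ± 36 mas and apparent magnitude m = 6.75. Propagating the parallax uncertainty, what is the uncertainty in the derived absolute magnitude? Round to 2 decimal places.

M = m − 5 log₁₀ d + 5 = m + 5 log₁₀ p + 5, so ∂M/∂p = 5/(p ln 10).
σ_M = (5/ln 10) · (σ_p/p) = 2.1715 × 36/350.0 = 2.1715 × 0.10286 = 0.22336.

σ_M = 0.22 mag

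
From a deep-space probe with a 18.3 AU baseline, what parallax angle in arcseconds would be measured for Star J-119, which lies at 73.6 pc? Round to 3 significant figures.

p (arcsec) = B (AU) / d (pc).
p = 18.3 / 73.6 = 0.24864 arcsec.

0.249 arcsec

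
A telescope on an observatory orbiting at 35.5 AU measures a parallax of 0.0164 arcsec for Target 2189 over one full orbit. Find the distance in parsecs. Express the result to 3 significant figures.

With baseline B (in AU) and parallax p (in arcsec), d = B/p parsecs.
d = 35.5 / 0.0164 = 2164.6 pc.

2160 pc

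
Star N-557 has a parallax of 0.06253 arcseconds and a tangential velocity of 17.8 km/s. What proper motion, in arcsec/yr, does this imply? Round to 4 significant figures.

d = 1/p = 1/0.06253″ = 15.992 pc.
μ = v_t / (4.74 d) = 17.8 / (4.74 × 15.992) = 17.8 / 75.802 = 0.23482 ″/yr.

0.2348 arcsec/yr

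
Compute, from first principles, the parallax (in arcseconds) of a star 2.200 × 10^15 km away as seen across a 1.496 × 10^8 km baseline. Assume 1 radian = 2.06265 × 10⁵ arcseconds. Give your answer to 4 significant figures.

θ ≈ B/d = (1.496 × 10^8) / (2.200 × 10^15) = 6.8000 × 10^-8 rad.
In arcseconds: 6.8000 × 10^-8 × 206265 = 0.014026″.

0.01403 arcsec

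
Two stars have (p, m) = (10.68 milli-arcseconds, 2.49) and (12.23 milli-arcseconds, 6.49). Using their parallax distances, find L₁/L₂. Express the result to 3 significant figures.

d₁ = 1/p₁ = 1/0.01068″ = 93.633 pc; d₂ = 1/p₂ = 1/0.01223″ = 81.766 pc.
M₁ = m₁ − 5 log₁₀ d₁ + 5 = 2.49 − 9.8571 + 5 = -2.3671.
M₂ = 6.49 − 9.5629 + 5 = 1.9271.
L₁/L₂ = 10^(0.4(M₂ − M₁)) = 10^(0.4 × 4.2942) = 10^1.71768 = 52.201.

L₁/L₂ = 52.2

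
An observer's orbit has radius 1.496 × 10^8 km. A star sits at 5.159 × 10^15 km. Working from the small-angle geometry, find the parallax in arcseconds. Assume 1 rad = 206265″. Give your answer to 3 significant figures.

θ ≈ B/d = (1.496 × 10^8) / (5.159 × 10^15) = 2.8998 × 10^-8 rad.
In arcseconds: 2.8998 × 10^-8 × 206265 = 0.0059813″.

0.00598 arcsec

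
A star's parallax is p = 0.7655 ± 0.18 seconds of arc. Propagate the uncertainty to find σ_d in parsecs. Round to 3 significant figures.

d = 1/p, so σ_d = σ_p / p².
σ_d = 0.180 / (0.7655)² = 0.180 / 0.58599 = 0.30717 pc.

0.307 pc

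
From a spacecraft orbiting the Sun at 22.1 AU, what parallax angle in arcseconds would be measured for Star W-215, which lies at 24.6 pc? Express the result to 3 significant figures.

0.898 arcsec

p (arcsec) = B (AU) / d (pc).
p = 22.1 / 24.6 = 0.89837 arcsec.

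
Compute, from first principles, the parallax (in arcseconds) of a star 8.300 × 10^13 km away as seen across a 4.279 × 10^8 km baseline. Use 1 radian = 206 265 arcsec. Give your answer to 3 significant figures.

θ ≈ B/d = (4.279 × 10^8) / (8.300 × 10^13) = 5.1554 × 10^-6 rad.
In arcseconds: 5.1554 × 10^-6 × 206265 = 1.0634″.

1.06 arcsec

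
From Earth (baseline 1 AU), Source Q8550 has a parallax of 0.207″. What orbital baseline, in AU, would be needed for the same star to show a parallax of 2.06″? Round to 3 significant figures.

Parallax scales linearly with baseline: p ∝ B, so B = p_target / p_Earth × 1 AU.
B = 2.06 / 0.207 = 9.9517 AU.

9.95 AU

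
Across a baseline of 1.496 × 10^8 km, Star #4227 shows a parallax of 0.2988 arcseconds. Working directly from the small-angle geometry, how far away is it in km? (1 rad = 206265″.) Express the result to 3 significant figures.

1.03 × 10^14 km

θ = 0.2988″ = 0.2988/206265 = 1.4486 × 10^-6 rad.
d = B/θ = (1.496 × 10^8) / (1.4486 × 10^-6) = 1.0327 × 10^14 km.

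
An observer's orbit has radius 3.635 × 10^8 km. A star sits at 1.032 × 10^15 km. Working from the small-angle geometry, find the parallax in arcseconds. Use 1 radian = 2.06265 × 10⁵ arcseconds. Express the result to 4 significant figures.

0.07265 arcsec

θ ≈ B/d = (3.635 × 10^8) / (1.032 × 10^15) = 3.5223 × 10^-7 rad.
In arcseconds: 3.5223 × 10^-7 × 206265 = 0.072653″.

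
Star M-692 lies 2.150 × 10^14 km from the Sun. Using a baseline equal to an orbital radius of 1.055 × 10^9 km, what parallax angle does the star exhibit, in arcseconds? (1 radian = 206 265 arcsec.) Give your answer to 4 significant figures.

θ ≈ B/d = (1.055 × 10^9) / (2.150 × 10^14) = 4.9070 × 10^-6 rad.
In arcseconds: 4.9070 × 10^-6 × 206265 = 1.0121″.

1.012 arcsec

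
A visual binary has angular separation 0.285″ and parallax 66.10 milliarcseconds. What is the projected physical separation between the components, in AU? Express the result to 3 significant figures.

4.31 AU

d = 1/p = 1/0.06610″ = 15.129 pc.
At distance d (pc), an angle of θ arcsec spans θ·d AU: s = 0.285 × 15.129 = 4.3118 AU.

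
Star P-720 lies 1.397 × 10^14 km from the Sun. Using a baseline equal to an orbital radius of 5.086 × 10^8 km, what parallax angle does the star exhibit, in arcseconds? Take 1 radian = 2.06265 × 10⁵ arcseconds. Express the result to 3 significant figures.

0.751 arcsec

θ ≈ B/d = (5.086 × 10^8) / (1.397 × 10^14) = 3.6407 × 10^-6 rad.
In arcseconds: 3.6407 × 10^-6 × 206265 = 0.75095″.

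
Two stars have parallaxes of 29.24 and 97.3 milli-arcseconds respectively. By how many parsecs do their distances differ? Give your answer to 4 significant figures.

23.92 pc

d_A = 1/0.02924″ = 34.2 pc; d_B = 1/0.09730″ = 10.277 pc.
|d_B − d_A| = |10.277 − 34.2| = 23.923 pc.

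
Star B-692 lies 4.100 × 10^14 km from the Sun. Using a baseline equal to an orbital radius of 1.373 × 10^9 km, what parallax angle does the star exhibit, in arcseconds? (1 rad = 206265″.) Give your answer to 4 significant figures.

θ ≈ B/d = (1.373 × 10^9) / (4.100 × 10^14) = 3.3488 × 10^-6 rad.
In arcseconds: 3.3488 × 10^-6 × 206265 = 0.69074″.

0.6907 arcsec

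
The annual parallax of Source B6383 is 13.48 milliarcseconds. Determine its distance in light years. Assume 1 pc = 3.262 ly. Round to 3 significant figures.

p = 13.48 milliarcseconds = 0.01348 arcsec.
d = 1/p = 1/0.01348 = 74.184 pc.
In light-years: 74.184 × 3.262 = 241.99 ly.

242 light years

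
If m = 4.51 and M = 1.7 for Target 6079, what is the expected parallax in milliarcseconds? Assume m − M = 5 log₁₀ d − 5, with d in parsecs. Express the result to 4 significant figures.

27.42 mas

m − M = 4.51 − 1.7 = 2.81.
d = 10^((m−M)/5 + 1) = 10^1.562 = 36.475 pc.
p = 1/d = 1/36.475 = 0.027416 arcsec = 27.416 mas.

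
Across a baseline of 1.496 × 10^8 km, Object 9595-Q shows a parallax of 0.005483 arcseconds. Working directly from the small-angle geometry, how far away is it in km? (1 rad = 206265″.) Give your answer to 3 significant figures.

5.63 × 10^15 km

θ = 0.005483″ = 0.005483/206265 = 2.6582 × 10^-8 rad.
d = B/θ = (1.496 × 10^8) / (2.6582 × 10^-8) = 5.6279 × 10^15 km.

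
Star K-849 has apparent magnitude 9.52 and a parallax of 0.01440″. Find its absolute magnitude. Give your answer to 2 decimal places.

d = 1/p = 1/0.01440″ = 69.444 pc.
m − M = 5 log₁₀(69.444) − 5 = 9.2082 − 5 = 4.2082.
M = m − (m − M) = 9.52 − 4.2082 = 5.31.

M = 5.31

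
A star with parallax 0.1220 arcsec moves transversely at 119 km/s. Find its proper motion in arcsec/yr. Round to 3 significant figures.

3.06 arcsec/yr

d = 1/p = 1/0.1220″ = 8.1967 pc.
μ = v_t / (4.74 d) = 119 / (4.74 × 8.1967) = 119 / 38.852 = 3.0629 ″/yr.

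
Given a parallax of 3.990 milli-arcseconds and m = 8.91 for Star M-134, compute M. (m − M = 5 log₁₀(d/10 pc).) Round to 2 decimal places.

d = 1/p = 1/0.003990″ = 250.63 pc.
m − M = 5 log₁₀(250.63) − 5 = 11.9952 − 5 = 6.9952.
M = m − (m − M) = 8.91 − 6.9952 = 1.91.

M = 1.91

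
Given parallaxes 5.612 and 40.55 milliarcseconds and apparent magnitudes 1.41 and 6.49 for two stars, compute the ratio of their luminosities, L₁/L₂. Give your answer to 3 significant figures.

L₁/L₂ = 5620

d₁ = 1/p₁ = 1/0.005612″ = 178.19 pc; d₂ = 1/p₂ = 1/0.04055″ = 24.661 pc.
M₁ = m₁ − 5 log₁₀ d₁ + 5 = 1.41 − 11.2544 + 5 = -4.8444.
M₂ = 6.49 − 6.9601 + 5 = 4.5299.
L₁/L₂ = 10^(0.4(M₂ − M₁)) = 10^(0.4 × 9.3743) = 10^3.74972 = 5619.8.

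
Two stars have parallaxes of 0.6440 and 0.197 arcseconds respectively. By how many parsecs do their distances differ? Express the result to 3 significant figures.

d_A = 1/0.6440″ = 1.5528 pc; d_B = 1/0.1970″ = 5.0761 pc.
|d_B − d_A| = |5.0761 − 1.5528| = 3.5233 pc.

3.52 pc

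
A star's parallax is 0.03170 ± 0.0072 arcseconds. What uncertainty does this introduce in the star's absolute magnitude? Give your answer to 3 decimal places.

M = m − 5 log₁₀ d + 5 = m + 5 log₁₀ p + 5, so ∂M/∂p = 5/(p ln 10).
σ_M = (5/ln 10) · (σ_p/p) = 2.1715 × 0.0072/0.03170 = 2.1715 × 0.22713 = 0.49321.

σ_M = 0.493 mag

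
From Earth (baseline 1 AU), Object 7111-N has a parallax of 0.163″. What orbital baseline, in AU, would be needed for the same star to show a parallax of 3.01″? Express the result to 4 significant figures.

18.47 AU

Parallax scales linearly with baseline: p ∝ B, so B = p_target / p_Earth × 1 AU.
B = 3.01 / 0.163 = 18.466 AU.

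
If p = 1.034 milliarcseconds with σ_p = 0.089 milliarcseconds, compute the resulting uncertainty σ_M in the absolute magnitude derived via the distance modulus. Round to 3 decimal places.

M = m − 5 log₁₀ d + 5 = m + 5 log₁₀ p + 5, so ∂M/∂p = 5/(p ln 10).
σ_M = (5/ln 10) · (σ_p/p) = 2.1715 × 0.089/1.034 = 2.1715 × 0.086074 = 0.18691.

σ_M = 0.187 mag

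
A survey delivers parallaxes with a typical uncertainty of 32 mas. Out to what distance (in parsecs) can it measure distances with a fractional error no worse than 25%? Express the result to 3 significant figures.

σ_d/d = σ_p/p, so the condition is σ_p/p ≤ 0.25, i.e. p ≥ σ_p/0.25.
p_min = 32/0.25 = 128 mas = 0.128 arcsec.
d_max = 1/p_min = 1/0.128 = 7.8125 pc.

7.81 pc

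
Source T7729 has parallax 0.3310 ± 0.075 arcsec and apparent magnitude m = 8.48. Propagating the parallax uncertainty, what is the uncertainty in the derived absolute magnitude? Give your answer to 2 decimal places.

σ_M = 0.49 mag

M = m − 5 log₁₀ d + 5 = m + 5 log₁₀ p + 5, so ∂M/∂p = 5/(p ln 10).
σ_M = (5/ln 10) · (σ_p/p) = 2.1715 × 0.075/0.3310 = 2.1715 × 0.22659 = 0.49204.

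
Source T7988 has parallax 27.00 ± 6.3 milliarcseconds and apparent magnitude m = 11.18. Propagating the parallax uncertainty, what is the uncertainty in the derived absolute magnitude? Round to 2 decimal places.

M = m − 5 log₁₀ d + 5 = m + 5 log₁₀ p + 5, so ∂M/∂p = 5/(p ln 10).
σ_M = (5/ln 10) · (σ_p/p) = 2.1715 × 6.3/27.00 = 2.1715 × 0.23333 = 0.50668.

σ_M = 0.51 mag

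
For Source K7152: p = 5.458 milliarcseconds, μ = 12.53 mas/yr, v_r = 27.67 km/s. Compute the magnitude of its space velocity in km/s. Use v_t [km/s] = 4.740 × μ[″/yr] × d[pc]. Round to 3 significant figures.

d = 1/p = 1/0.005458″ = 183.22 pc.
μ = 12.53 mas/yr = 0.01253 ″/yr.
v_t = 4.740 μ d = 4.740 × 0.01253 × 183.22 = 10.882 km/s.
v = √(v_r² + v_t²) = √(27.67² + 10.882²) = √884.047 = 29.733 km/s.

29.7 km/s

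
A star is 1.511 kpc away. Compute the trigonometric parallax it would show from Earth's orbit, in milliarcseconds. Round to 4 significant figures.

0.6618 mas

d = 1.511 kpc = 1511 pc.
p = 1/d = 1/1511 = 0.00066181 arcsec.
= 0.00066181 × 1000 = 0.66181 mas.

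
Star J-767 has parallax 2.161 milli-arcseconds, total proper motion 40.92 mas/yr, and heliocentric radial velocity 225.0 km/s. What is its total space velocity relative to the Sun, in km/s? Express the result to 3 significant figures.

d = 1/p = 1/0.002161″ = 462.75 pc.
μ = 40.92 mas/yr = 0.04092 ″/yr.
v_t = 4.740 μ d = 4.740 × 0.04092 × 462.75 = 89.755 km/s.
v = √(v_r² + v_t²) = √(225.0² + 89.755²) = √58681 = 242.24 km/s.

242 km/s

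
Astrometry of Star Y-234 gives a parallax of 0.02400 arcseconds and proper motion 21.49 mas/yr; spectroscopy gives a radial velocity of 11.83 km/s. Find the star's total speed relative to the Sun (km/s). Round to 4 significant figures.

12.57 km/s

d = 1/p = 1/0.02400″ = 41.667 pc.
μ = 21.49 mas/yr = 0.02149 ″/yr.
v_t = 4.740 μ d = 4.740 × 0.02149 × 41.667 = 4.2443 km/s.
v = √(v_r² + v_t²) = √(11.83² + 4.2443²) = √157.963 = 12.568 km/s.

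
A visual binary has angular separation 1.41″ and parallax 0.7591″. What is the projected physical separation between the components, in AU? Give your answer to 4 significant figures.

d = 1/p = 1/0.7591″ = 1.3173 pc.
At distance d (pc), an angle of θ arcsec spans θ·d AU: s = 1.41 × 1.3173 = 1.8574 AU.

1.857 AU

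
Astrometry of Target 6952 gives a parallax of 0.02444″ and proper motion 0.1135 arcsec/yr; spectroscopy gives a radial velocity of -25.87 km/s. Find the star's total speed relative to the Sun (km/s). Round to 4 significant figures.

d = 1/p = 1/0.02444″ = 40.917 pc.
v_t = 4.740 μ d = 4.740 × 0.1135 × 40.917 = 22.013 km/s.
v = √(v_r² + v_t²) = √((-25.87)² + 22.013²) = √1153.83 = 33.968 km/s.

33.97 km/s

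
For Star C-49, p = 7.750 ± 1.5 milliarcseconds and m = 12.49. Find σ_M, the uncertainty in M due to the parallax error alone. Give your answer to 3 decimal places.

σ_M = 0.420 mag

M = m − 5 log₁₀ d + 5 = m + 5 log₁₀ p + 5, so ∂M/∂p = 5/(p ln 10).
σ_M = (5/ln 10) · (σ_p/p) = 2.1715 × 1.5/7.750 = 2.1715 × 0.19355 = 0.42029.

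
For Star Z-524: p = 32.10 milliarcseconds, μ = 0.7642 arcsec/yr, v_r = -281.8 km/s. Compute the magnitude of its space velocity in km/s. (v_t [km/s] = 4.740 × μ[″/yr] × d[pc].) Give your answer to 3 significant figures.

d = 1/p = 1/0.03210″ = 31.153 pc.
v_t = 4.740 μ d = 4.740 × 0.7642 × 31.153 = 112.85 km/s.
v = √(v_r² + v_t²) = √((-281.8)² + 112.85²) = √92146.4 = 303.56 km/s.

304 km/s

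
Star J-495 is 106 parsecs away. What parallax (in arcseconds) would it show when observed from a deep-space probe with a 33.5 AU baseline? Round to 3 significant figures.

p (arcsec) = B (AU) / d (pc).
p = 33.5 / 106 = 0.31604 arcsec.

0.316 arcsec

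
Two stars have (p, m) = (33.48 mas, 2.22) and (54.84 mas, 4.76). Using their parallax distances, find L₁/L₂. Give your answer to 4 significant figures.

d₁ = 1/p₁ = 1/0.03348″ = 29.869 pc; d₂ = 1/p₂ = 1/0.05484″ = 18.235 pc.
M₁ = m₁ − 5 log₁₀ d₁ + 5 = 2.22 − 7.3761 + 5 = -0.1561.
M₂ = 4.76 − 6.3045 + 5 = 3.4555.
L₁/L₂ = 10^(0.4(M₂ − M₁)) = 10^(0.4 × 3.6116) = 10^1.44464 = 27.838.

L₁/L₂ = 27.84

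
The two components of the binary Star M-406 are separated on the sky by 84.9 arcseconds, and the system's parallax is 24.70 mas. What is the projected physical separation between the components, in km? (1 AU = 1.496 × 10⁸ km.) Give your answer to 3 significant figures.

d = 1/p = 1/0.02470″ = 40.486 pc.
At distance d (pc), an angle of θ arcsec spans θ·d AU: s = 84.9 × 40.486 = 3437.3 AU.
= 3437.3 × 1.496 × 10⁸ km = 5.1422 × 10^11 km.

5.14 × 10^11 km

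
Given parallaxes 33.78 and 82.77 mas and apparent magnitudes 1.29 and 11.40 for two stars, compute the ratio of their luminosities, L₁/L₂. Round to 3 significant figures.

L₁/L₂ = 66400

d₁ = 1/p₁ = 1/0.03378″ = 29.603 pc; d₂ = 1/p₂ = 1/0.08277″ = 12.082 pc.
M₁ = m₁ − 5 log₁₀ d₁ + 5 = 1.29 − 7.3567 + 5 = -1.0667.
M₂ = 11.40 − 5.4107 + 5 = 10.9893.
L₁/L₂ = 10^(0.4(M₂ − M₁)) = 10^(0.4 × 12.0560) = 10^4.82240 = 66435.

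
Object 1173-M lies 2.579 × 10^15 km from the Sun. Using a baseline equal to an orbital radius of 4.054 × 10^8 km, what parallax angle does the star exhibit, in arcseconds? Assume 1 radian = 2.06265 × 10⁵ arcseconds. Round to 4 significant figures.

0.03242 arcsec

θ ≈ B/d = (4.054 × 10^8) / (2.579 × 10^15) = 1.5719 × 10^-7 rad.
In arcseconds: 1.5719 × 10^-7 × 206265 = 0.032423″.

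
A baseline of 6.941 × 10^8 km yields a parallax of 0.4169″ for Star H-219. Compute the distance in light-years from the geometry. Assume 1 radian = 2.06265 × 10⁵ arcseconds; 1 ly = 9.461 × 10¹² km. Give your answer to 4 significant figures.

θ = 0.4169″ = 0.4169/206265 = 2.0212 × 10^-6 rad.
d = B/θ = (6.941 × 10^8) / (2.0212 × 10^-6) = 3.4341 × 10^14 km = (3.4341 × 10^14) / (9.461 × 10^12) ly = 36.297 ly.

36.30 ly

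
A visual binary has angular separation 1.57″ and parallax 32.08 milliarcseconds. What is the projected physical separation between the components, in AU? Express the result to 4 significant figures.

48.94 AU

d = 1/p = 1/0.03208″ = 31.172 pc.
At distance d (pc), an angle of θ arcsec spans θ·d AU: s = 1.57 × 31.172 = 48.94 AU.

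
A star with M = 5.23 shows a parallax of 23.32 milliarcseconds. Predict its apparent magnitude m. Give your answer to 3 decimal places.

d = 1/p = 1/0.02332″ = 42.882 pc.
m − M = 5 log₁₀ d − 5 = 5 log₁₀(42.882) − 5 = 8.1614 − 5 = 3.1614.
m = M + (m − M) = 5.23 + 3.1614 = 8.391.

m = 8.391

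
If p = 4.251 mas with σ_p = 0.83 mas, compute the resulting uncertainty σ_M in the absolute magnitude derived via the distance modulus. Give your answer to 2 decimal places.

M = m − 5 log₁₀ d + 5 = m + 5 log₁₀ p + 5, so ∂M/∂p = 5/(p ln 10).
σ_M = (5/ln 10) · (σ_p/p) = 2.1715 × 0.83/4.251 = 2.1715 × 0.19525 = 0.42399.

σ_M = 0.42 mag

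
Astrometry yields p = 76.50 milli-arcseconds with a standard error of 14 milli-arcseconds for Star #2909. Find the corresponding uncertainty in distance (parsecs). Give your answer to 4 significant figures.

2.392 pc

d = 1/p, so σ_d = σ_p / p².
σ_d = 0.0140 / (0.07650)² = 0.0140 / 0.0058523 = 2.3922 pc.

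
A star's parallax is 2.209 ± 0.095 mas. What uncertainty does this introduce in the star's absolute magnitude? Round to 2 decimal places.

M = m − 5 log₁₀ d + 5 = m + 5 log₁₀ p + 5, so ∂M/∂p = 5/(p ln 10).
σ_M = (5/ln 10) · (σ_p/p) = 2.1715 × 0.095/2.209 = 2.1715 × 0.043006 = 0.093388.

σ_M = 0.09 mag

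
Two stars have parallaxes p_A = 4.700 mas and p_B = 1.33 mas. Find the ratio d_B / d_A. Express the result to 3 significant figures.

3.53

Since d = 1/p, d_B/d_A = p_A/p_B.
= 4.700 / 1.33 = 3.5338.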